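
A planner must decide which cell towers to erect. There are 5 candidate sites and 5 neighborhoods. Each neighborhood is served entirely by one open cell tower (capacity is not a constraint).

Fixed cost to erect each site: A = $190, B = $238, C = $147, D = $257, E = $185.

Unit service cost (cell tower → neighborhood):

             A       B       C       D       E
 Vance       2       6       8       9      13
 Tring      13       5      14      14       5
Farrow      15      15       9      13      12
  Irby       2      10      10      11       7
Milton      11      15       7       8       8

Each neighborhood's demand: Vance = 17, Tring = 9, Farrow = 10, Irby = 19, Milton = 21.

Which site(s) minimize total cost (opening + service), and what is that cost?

For any fixed open set, each neighborhood goes to its cheapest open site; total = fixed + service.
{A}: Vance→A 2·17=34, Tring→A 13·9=117, Farrow→A 15·10=150, Irby→A 2·19=38, Milton→A 11·21=231. Service 570; fixed 190; total 760.
{A, C}: service 426 + fixed 337 = 763
{A, E}: service 405 + fixed 375 = 780
{A, B, C, D, E}: Vance→A 2·17=34, Tring→B 5·9=45, Farrow→C 9·10=90, Irby→A 2·19=38, Milton→C 7·21=147. Service 354; fixed 1017; total 1371.
No other subset beats 760.

Open A only; minimum total cost 760.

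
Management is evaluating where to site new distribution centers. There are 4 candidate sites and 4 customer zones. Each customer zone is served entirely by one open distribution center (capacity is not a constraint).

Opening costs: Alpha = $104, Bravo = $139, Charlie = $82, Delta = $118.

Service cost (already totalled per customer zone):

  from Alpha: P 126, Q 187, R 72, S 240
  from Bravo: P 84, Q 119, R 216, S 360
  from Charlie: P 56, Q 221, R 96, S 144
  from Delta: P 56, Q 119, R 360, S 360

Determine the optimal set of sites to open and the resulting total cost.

Open Charlie only; minimum total cost 599.

For any fixed open set, each customer zone goes to its cheapest open site; total = fixed + service.
{Charlie}: P→Charlie 56, Q→Charlie 221, R→Charlie 96, S→Charlie 144. Service 517; fixed 82; total 599.
{Charlie, Delta}: service 415 + fixed 200 = 615
{Bravo, Charlie}: service 415 + fixed 221 = 636
{Alpha, Bravo, Charlie, Delta}: P→Charlie 56, Q→Bravo 119, R→Alpha 72, S→Charlie 144. Service 391; fixed 443; total 834.
(All 15 nonempty subsets were checked; Charlie only is lowest.)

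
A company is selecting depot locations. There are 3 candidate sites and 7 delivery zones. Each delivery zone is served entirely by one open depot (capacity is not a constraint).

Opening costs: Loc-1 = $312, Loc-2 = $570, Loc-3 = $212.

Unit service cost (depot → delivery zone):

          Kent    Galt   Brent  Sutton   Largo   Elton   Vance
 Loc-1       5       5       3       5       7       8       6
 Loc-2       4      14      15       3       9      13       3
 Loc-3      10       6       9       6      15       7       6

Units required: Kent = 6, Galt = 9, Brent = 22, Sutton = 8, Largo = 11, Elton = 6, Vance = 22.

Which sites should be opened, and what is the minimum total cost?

Open Loc-1 only; minimum total cost 750.

For any fixed open set, each delivery zone goes to its cheapest open site; total = fixed + service.
{Loc-1}: Kent→Loc-1 5·6=30, Galt→Loc-1 5·9=45, Brent→Loc-1 3·22=66, Sutton→Loc-1 5·8=40, Largo→Loc-1 7·11=77, Elton→Loc-1 8·6=48, Vance→Loc-1 6·22=132. Service 438; fixed 312; total 750.
{Loc-3}: Kent→Loc-3 10·6=60, Galt→Loc-3 6·9=54, Brent→Loc-3 9·22=198, Sutton→Loc-3 6·8=48, Largo→Loc-3 15·11=165, Elton→Loc-3 7·6=42, Vance→Loc-3 6·22=132. Service 699; fixed 212; total 911.
{Loc-1, Loc-3}: Kent→Loc-1 5·6=30, Galt→Loc-1 5·9=45, Brent→Loc-1 3·22=66, Sutton→Loc-1 5·8=40, Largo→Loc-1 7·11=77, Elton→Loc-3 7·6=42, Vance→Loc-1 6·22=132. Service 432; fixed 524; total 956.
{Loc-1, Loc-2, Loc-3}: service 344 + fixed 1094 = 1438
No other subset beats 750.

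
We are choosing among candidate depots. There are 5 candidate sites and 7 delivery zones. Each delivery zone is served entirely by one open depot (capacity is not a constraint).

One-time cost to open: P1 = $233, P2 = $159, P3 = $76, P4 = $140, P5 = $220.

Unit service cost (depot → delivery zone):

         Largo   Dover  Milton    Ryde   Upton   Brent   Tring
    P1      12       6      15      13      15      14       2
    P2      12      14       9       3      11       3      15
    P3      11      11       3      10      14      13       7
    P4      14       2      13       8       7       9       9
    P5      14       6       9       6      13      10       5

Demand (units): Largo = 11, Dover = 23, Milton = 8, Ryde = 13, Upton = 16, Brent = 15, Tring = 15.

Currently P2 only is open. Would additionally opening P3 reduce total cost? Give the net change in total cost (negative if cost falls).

Current service cost with {P2}: 1011.
Adding P3: each delivery zone re-picks its cheapest; new service cost 763, saving 248.
Extra fixed cost: 76. Net change = 76 − 248 = -172.
(Totals: 1170 → 998.)

Yes — net change −172 (cost falls by 172).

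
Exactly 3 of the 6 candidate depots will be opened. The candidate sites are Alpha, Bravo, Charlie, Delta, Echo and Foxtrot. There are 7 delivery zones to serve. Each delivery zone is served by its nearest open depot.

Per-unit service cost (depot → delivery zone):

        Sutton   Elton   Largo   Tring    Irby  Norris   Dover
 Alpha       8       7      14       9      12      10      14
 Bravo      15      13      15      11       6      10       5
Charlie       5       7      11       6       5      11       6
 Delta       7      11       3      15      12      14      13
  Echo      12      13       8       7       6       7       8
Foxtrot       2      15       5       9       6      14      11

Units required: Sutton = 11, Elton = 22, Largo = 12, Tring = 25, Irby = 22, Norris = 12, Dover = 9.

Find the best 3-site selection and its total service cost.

With exactly 3 open, each delivery zone uses its cheapest among the chosen.
{Charlie, Echo, Foxtrot}: Sutton→Foxtrot 2·11=22, Elton→Charlie 7·22=154, Largo→Foxtrot 5·12=60, Tring→Charlie 6·25=150, Irby→Charlie 5·22=110, Norris→Echo 7·12=84, Dover→Charlie 6·9=54. Service cost 634.
{Charlie, Delta, Echo}: service cost 643
{Charlie, Delta, Foxtrot}: service cost 658
Among all 20 size-3 choices, {Charlie, Echo, Foxtrot} is lowest.

Choose Charlie, Echo and Foxtrot; total service cost 634.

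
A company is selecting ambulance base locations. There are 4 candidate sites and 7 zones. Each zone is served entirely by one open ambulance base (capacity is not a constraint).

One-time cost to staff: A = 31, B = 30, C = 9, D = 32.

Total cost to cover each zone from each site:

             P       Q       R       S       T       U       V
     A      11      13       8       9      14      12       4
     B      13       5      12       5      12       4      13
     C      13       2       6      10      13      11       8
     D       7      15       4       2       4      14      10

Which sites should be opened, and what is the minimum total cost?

For any fixed open set, each zone goes to its cheapest open site; total = fixed + service.
{C}: P→C 13, Q→C 2, R→C 6, S→C 10, T→C 13, U→C 11, V→C 8. Service 63; fixed 9; total 72.
{C, D}: service 38 + fixed 41 = 79
{D}: P→D 7, Q→D 15, R→D 4, S→D 2, T→D 4, U→D 14, V→D 10. Service 56; fixed 32; total 88.
{A, B, C, D}: P→D 7, Q→C 2, R→D 4, S→D 2, T→D 4, U→B 4, V→A 4. Service 27; fixed 102; total 129.
(All 15 nonempty subsets were checked; C only is lowest.)

Open C only; minimum total cost 72.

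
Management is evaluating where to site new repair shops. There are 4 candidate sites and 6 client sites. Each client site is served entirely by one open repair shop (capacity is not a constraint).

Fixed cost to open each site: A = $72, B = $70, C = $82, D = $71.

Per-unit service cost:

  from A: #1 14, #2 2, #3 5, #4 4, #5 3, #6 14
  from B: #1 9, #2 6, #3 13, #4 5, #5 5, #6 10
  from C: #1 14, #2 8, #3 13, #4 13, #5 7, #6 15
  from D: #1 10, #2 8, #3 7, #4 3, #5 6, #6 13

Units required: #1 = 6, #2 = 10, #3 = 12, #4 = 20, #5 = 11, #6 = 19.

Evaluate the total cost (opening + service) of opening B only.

Each client site is assigned to its cheapest site among the open ones.
{B}: #1→B 9·6=54, #2→B 6·10=60, #3→B 13·12=156, #4→B 5·20=100, #5→B 5·11=55, #6→B 10·19=190. Service 615; fixed 70; total 685.

Total cost: 685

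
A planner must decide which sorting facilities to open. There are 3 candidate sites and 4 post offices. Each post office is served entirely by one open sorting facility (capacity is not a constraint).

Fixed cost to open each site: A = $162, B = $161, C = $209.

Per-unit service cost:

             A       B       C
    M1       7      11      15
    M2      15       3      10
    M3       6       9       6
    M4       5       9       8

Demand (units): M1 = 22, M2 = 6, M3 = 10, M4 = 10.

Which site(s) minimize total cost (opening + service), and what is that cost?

Open A only; minimum total cost 516.

For any fixed open set, each post office goes to its cheapest open site; total = fixed + service.
{A}: M1→A 7·22=154, M2→A 15·6=90, M3→A 6·10=60, M4→A 5·10=50. Service 354; fixed 162; total 516.
{B}: M1→B 11·22=242, M2→B 3·6=18, M3→B 9·10=90, M4→B 9·10=90. Service 440; fixed 161; total 601.
{A, B}: service 282 + fixed 323 = 605
{A, B, C}: service 282 + fixed 532 = 814
No other subset beats 516.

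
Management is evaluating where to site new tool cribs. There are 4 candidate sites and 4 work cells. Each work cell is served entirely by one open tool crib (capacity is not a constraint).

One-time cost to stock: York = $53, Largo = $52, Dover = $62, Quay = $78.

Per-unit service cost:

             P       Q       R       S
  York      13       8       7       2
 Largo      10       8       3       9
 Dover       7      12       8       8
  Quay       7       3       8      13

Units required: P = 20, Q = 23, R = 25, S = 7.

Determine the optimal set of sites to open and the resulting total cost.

For any fixed open set, each work cell goes to its cheapest open site; total = fixed + service.
{Largo, Quay}: P→Quay 7·20=140, Q→Quay 3·23=69, R→Largo 3·25=75, S→Largo 9·7=63. Service 347; fixed 130; total 477.
{York, Largo, Quay}: service 298 + fixed 183 = 481
{York, Quay}: P→Quay 7·20=140, Q→Quay 3·23=69, R→York 7·25=175, S→York 2·7=14. Service 398; fixed 131; total 529.
{York, Largo, Dover, Quay}: service 298 + fixed 245 = 543
(All 15 nonempty subsets were checked; Largo and Quay is lowest.)

Open Largo and Quay; minimum total cost 477.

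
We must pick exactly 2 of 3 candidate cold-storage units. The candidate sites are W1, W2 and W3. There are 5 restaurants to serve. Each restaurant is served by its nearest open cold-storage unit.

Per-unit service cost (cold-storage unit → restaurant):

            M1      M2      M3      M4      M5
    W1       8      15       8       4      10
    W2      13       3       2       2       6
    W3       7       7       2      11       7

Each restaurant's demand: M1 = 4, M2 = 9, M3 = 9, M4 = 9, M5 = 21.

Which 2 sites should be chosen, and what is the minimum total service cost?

With exactly 2 open, each restaurant uses its cheapest among the chosen.
{W2, W3}: M1→W3 7·4=28, M2→W2 3·9=27, M3→W2 2·9=18, M4→W2 2·9=18, M5→W2 6·21=126. Service cost 217.
{W1, W2}: service cost 221
{W1, W3}: service cost 292
Among all 3 size-2 choices, {W2, W3} is lowest.

Choose W2 and W3; total service cost 217.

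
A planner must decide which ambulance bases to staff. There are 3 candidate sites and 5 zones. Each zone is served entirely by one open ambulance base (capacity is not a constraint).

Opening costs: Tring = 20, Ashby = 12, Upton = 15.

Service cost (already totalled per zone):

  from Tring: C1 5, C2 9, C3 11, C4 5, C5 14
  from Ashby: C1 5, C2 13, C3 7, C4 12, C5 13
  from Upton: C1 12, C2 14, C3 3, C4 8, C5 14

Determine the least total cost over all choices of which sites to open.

Minimum total cost: 62

For any fixed open set, each zone goes to its cheapest open site; total = fixed + service.
{Ashby}: C1→Ashby 5, C2→Ashby 13, C3→Ashby 7, C4→Ashby 12, C5→Ashby 13. Service 50; fixed 12; total 62.
{Tring}: C1→Tring 5, C2→Tring 9, C3→Tring 11, C4→Tring 5, C5→Tring 14. Service 44; fixed 20; total 64.
{Upton}: C1→Upton 12, C2→Upton 14, C3→Upton 3, C4→Upton 8, C5→Upton 14. Service 51; fixed 15; total 66.
{Tring, Ashby, Upton}: C1→Tring 5, C2→Tring 9, C3→Upton 3, C4→Tring 5, C5→Ashby 13. Service 35; fixed 47; total 82.
No other subset beats 62.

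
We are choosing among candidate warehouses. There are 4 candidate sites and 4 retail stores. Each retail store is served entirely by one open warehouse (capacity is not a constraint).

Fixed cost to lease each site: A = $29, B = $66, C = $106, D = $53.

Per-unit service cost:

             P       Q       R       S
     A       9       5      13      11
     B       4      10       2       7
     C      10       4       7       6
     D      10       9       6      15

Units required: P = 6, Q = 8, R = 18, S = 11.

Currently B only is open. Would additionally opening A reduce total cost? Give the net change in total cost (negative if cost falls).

Current service cost with {B}: 217.
Adding A: each retail store re-picks its cheapest; new service cost 177, saving 40.
Extra fixed cost: 29. Net change = 29 − 40 = -11.
(Totals: 283 → 272.)

Yes — net change −11 (cost falls by 11).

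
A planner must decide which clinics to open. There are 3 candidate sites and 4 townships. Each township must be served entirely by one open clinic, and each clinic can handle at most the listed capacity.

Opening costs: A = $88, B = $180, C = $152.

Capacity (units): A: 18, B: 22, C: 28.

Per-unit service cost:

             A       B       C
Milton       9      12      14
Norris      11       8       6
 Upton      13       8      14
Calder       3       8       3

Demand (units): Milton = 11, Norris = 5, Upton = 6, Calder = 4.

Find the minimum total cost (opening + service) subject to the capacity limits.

Minimum total cost: 432

Open {C}: Milton→C 14·11=154, Norris→C 6·5=30, Upton→C 14·6=84, Calder→C 3·4=12.
Loads: C carries 26/28. Service 280; fixed 152; total 432.
Next best feasible plan costs 459.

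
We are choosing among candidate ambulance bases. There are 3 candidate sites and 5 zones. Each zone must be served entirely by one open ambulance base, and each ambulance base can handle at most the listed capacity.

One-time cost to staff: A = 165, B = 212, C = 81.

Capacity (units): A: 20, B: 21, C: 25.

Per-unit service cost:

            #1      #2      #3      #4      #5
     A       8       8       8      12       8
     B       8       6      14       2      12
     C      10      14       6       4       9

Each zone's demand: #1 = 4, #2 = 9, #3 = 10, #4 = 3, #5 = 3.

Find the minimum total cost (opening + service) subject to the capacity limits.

Minimum total cost: 446

Open {A, C}: #1→A 8·4=32, #2→A 8·9=72, #3→C 6·10=60, #4→C 4·3=12, #5→A 8·3=24.
Loads: A carries 16/20, C carries 13/25. Service 200; fixed 246; total 446.
Next best feasible plan costs 449.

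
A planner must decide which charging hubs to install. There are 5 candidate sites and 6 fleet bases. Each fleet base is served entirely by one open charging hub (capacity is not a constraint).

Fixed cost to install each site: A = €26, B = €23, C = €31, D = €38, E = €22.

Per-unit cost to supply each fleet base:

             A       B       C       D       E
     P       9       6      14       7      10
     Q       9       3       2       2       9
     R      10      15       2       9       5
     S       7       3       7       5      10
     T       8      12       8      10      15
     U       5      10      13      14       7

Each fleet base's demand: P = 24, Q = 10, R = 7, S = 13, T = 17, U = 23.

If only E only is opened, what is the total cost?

Total cost: 933

Each fleet base is assigned to its cheapest site among the open ones.
{E}: P→E 10·24=240, Q→E 9·10=90, R→E 5·7=35, S→E 10·13=130, T→E 15·17=255, U→E 7·23=161. Service 911; fixed 22; total 933.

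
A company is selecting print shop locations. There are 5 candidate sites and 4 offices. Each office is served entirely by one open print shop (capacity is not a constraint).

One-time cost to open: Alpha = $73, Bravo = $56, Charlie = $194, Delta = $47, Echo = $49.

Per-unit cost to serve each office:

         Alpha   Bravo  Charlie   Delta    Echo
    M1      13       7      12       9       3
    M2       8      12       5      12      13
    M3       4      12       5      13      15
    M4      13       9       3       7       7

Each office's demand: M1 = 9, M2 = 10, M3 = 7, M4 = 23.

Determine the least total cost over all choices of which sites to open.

Minimum total cost: 418

For any fixed open set, each office goes to its cheapest open site; total = fixed + service.
{Alpha, Echo}: M1→Echo 3·9=27, M2→Alpha 8·10=80, M3→Alpha 4·7=28, M4→Echo 7·23=161. Service 296; fixed 122; total 418.
{Charlie, Echo}: M1→Echo 3·9=27, M2→Charlie 5·10=50, M3→Charlie 5·7=35, M4→Charlie 3·23=69. Service 181; fixed 243; total 424.
{Charlie}: service 262 + fixed 194 = 456
{Alpha, Bravo, Charlie, Delta, Echo}: service 174 + fixed 419 = 593
No other subset beats 418.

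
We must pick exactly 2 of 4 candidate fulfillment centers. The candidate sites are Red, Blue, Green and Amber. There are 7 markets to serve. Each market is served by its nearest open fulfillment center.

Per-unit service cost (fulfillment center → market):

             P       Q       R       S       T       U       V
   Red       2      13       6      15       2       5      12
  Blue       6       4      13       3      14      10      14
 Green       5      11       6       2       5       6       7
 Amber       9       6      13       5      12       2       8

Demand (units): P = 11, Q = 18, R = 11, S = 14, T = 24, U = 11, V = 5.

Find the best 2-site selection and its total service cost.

Choose Red and Blue; total service cost 365.

With exactly 2 open, each market uses its cheapest among the chosen.
{Red, Blue}: P→Red 2·11=22, Q→Blue 4·18=72, R→Red 6·11=66, S→Blue 3·14=42, T→Red 2·24=48, U→Red 5·11=55, V→Red 12·5=60. Service cost 365.
{Red, Amber}: service cost 376
{Green, Amber}: service cost 434
Among all 6 size-2 choices, {Red, Blue} is lowest.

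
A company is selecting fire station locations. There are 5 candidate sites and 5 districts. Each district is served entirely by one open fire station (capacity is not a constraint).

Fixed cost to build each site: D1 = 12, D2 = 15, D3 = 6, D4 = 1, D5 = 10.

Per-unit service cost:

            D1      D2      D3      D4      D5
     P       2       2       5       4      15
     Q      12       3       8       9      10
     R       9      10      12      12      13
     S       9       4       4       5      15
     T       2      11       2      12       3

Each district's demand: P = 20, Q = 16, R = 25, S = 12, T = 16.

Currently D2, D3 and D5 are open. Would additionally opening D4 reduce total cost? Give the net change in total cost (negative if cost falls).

No — net change +1 (cost rises by 1).

Current service cost with {D2, D3, D5}: 418.
Adding D4: each district re-picks its cheapest; new service cost 418, saving 0.
Extra fixed cost: 1. Net change = 1 − 0 = 1.
(Totals: 449 → 450.)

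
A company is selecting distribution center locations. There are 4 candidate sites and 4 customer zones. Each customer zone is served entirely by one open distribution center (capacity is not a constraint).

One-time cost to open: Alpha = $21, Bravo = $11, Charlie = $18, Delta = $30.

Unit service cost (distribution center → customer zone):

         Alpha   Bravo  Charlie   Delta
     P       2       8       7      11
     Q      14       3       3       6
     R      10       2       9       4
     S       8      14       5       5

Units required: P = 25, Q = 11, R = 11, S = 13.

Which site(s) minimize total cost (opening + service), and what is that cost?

For any fixed open set, each customer zone goes to its cheapest open site; total = fixed + service.
{Alpha, Bravo, Charlie}: P→Alpha 2·25=50, Q→Bravo 3·11=33, R→Bravo 2·11=22, S→Charlie 5·13=65. Service 170; fixed 50; total 220.
{Alpha, Bravo, Delta}: service 170 + fixed 62 = 232
{Alpha, Bravo}: P→Alpha 2·25=50, Q→Bravo 3·11=33, R→Bravo 2·11=22, S→Alpha 8·13=104. Service 209; fixed 32; total 241.
{Alpha, Bravo, Charlie, Delta}: P→Alpha 2·25=50, Q→Bravo 3·11=33, R→Bravo 2·11=22, S→Charlie 5·13=65. Service 170; fixed 80; total 250.
No other subset beats 220.

Open Alpha, Bravo and Charlie; minimum total cost 220.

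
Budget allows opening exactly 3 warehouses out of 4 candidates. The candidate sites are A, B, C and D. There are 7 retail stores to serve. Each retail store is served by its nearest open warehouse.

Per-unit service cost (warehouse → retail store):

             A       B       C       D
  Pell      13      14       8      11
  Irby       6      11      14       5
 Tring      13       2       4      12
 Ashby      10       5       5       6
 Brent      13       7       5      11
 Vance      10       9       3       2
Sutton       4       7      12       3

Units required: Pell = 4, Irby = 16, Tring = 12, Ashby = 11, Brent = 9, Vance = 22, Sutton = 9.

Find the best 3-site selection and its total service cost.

With exactly 3 open, each retail store uses its cheapest among the chosen.
{B, C, D}: Pell→C 8·4=32, Irby→D 5·16=80, Tring→B 2·12=24, Ashby→B 5·11=55, Brent→C 5·9=45, Vance→D 2·22=44, Sutton→D 3·9=27. Service cost 307.
{A, C, D}: service cost 331
{A, B, D}: service cost 337
Among all 4 size-3 choices, {B, C, D} is lowest.

Choose B, C and D; total service cost 307.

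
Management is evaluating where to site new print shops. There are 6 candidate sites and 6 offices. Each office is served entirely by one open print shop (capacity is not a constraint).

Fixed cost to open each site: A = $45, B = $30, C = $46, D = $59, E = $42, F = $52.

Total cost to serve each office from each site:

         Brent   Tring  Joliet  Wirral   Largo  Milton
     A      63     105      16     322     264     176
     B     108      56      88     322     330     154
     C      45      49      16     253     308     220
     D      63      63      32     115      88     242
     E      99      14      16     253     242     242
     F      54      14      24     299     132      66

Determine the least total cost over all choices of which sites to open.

For any fixed open set, each office goes to its cheapest open site; total = fixed + service.
{D, F}: Brent→F 54, Tring→F 14, Joliet→F 24, Wirral→D 115, Largo→D 88, Milton→F 66. Service 361; fixed 111; total 472.
{C, D, F}: service 344 + fixed 157 = 501
{B, D, F}: service 361 + fixed 141 = 502
{A, B, C, D, E, F}: service 344 + fixed 274 = 618
No other subset beats 472.

Minimum total cost: 472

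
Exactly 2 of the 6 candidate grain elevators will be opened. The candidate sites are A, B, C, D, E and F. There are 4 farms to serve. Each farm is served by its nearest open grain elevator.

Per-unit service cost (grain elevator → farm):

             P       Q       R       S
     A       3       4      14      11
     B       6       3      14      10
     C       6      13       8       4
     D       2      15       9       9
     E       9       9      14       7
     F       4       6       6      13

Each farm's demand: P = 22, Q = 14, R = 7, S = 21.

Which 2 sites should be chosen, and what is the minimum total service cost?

With exactly 2 open, each farm uses its cheapest among the chosen.
{A, C}: P→A 3·22=66, Q→A 4·14=56, R→C 8·7=56, S→C 4·21=84. Service cost 262.
{C, F}: service cost 298
{B, C}: service cost 314
Among all 15 size-2 choices, {A, C} is lowest.

Choose A and C; total service cost 262.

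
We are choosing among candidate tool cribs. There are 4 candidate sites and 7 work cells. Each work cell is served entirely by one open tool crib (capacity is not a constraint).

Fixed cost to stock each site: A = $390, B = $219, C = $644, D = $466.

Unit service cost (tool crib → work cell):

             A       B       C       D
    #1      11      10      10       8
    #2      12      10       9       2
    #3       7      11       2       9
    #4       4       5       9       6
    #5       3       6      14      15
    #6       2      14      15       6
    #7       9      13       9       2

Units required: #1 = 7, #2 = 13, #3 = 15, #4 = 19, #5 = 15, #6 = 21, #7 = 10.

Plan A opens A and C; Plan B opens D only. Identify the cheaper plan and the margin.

Plan A: {A, C}: #1→C 10·7=70, #2→C 9·13=117, #3→C 2·15=30, #4→A 4·19=76, #5→A 3·15=45, #6→A 2·21=42, #7→A 9·10=90. Service 470; fixed 1034; total 1504.
Plan B: {D}: #1→D 8·7=56, #2→D 2·13=26, #3→D 9·15=135, #4→D 6·19=114, #5→D 15·15=225, #6→D 6·21=126, #7→D 2·10=20. Service 702; fixed 466; total 1168.
Difference: |1504 − 1168| = 336.

Plan B is cheaper by 336.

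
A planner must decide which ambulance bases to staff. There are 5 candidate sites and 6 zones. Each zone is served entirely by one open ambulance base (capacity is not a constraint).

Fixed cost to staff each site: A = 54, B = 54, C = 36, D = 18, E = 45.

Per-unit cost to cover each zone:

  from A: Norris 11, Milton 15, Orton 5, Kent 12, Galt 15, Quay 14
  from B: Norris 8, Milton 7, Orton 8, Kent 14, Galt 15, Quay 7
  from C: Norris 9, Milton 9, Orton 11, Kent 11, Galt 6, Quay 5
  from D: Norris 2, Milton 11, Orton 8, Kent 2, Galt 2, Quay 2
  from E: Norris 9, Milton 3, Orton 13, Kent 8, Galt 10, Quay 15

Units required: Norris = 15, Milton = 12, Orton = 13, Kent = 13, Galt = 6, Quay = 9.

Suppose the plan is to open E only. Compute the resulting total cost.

Each zone is assigned to its cheapest site among the open ones.
{E}: Norris→E 9·15=135, Milton→E 3·12=36, Orton→E 13·13=169, Kent→E 8·13=104, Galt→E 10·6=60, Quay→E 15·9=135. Service 639; fixed 45; total 684.

Total cost: 684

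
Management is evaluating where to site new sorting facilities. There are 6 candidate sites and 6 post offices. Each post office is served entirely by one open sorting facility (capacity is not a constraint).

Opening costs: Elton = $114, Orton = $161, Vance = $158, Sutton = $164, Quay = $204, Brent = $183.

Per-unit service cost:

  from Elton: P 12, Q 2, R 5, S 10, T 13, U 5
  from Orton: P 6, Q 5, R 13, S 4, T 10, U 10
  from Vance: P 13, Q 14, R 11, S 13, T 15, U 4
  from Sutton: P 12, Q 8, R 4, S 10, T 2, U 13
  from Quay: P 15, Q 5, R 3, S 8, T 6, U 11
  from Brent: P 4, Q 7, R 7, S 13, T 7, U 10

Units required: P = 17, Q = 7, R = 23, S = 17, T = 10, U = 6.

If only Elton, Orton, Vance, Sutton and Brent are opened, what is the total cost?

Each post office is assigned to its cheapest site among the open ones.
{Elton, Orton, Vance, Sutton, Brent}: P→Brent 4·17=68, Q→Elton 2·7=14, R→Sutton 4·23=92, S→Orton 4·17=68, T→Sutton 2·10=20, U→Vance 4·6=24. Service 286; fixed 780; total 1066.

Total cost: 1066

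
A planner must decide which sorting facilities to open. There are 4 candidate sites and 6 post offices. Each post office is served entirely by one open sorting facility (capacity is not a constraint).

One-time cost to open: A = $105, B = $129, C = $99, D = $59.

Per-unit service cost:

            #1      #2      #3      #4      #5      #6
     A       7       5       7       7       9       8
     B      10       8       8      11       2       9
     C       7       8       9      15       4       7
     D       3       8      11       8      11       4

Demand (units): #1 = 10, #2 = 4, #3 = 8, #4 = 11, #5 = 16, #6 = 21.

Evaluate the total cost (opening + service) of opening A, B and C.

Each post office is assigned to its cheapest site among the open ones.
{A, B, C}: #1→A 7·10=70, #2→A 5·4=20, #3→A 7·8=56, #4→A 7·11=77, #5→B 2·16=32, #6→C 7·21=147. Service 402; fixed 333; total 735.

Total cost: 735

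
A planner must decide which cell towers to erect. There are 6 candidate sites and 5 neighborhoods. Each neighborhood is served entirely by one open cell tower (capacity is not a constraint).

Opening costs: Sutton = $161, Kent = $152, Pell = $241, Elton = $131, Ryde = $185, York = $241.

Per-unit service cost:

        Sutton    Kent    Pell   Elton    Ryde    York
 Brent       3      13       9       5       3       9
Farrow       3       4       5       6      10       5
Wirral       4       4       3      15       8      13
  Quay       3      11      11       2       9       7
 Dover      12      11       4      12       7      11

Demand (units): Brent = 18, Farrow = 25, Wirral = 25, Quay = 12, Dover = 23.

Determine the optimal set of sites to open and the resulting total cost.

Open Sutton only; minimum total cost 702.

For any fixed open set, each neighborhood goes to its cheapest open site; total = fixed + service.
{Sutton}: Brent→Sutton 3·18=54, Farrow→Sutton 3·25=75, Wirral→Sutton 4·25=100, Quay→Sutton 3·12=36, Dover→Sutton 12·23=276. Service 541; fixed 161; total 702.
{Sutton, Pell}: service 332 + fixed 402 = 734
{Sutton, Ryde}: service 426 + fixed 346 = 772
{Sutton, Kent, Pell, Elton, Ryde, York}: service 320 + fixed 1111 = 1431
No other subset beats 702.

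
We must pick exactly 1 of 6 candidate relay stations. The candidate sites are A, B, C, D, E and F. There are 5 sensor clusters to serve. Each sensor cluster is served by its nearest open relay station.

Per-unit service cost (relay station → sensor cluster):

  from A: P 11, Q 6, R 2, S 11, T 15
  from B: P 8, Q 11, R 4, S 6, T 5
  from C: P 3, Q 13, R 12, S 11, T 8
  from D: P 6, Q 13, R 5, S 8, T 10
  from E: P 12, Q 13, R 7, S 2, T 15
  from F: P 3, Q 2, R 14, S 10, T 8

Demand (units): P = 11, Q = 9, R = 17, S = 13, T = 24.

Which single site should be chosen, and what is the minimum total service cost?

Choose B only; total service cost 453.

With exactly 1 open, each sensor cluster uses its cheapest among the chosen.
{B}: P→B 8·11=88, Q→B 11·9=99, R→B 4·17=68, S→B 6·13=78, T→B 5·24=120. Service cost 453.
{F}: service cost 611
{D}: service cost 612
Among all 6 size-1 choices, {B} is lowest.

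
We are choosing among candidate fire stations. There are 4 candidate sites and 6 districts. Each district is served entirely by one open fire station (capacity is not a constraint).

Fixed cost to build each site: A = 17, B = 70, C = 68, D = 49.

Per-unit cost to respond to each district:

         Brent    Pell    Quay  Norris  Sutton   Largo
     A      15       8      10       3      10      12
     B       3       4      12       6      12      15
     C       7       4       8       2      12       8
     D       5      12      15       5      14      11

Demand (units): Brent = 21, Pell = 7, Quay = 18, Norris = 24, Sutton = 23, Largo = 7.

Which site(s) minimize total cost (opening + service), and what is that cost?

Open A, B and C; minimum total cost 724.

For any fixed open set, each district goes to its cheapest open site; total = fixed + service.
{A, B, C}: Brent→B 3·21=63, Pell→B 4·7=28, Quay→C 8·18=144, Norris→C 2·24=48, Sutton→A 10·23=230, Largo→C 8·7=56. Service 569; fixed 155; total 724.
{A, C}: service 653 + fixed 85 = 738
{A, B}: Brent→B 3·21=63, Pell→B 4·7=28, Quay→A 10·18=180, Norris→A 3·24=72, Sutton→A 10·23=230, Largo→A 12·7=84. Service 657; fixed 87; total 744.
{A, B, C, D}: Brent→B 3·21=63, Pell→B 4·7=28, Quay→C 8·18=144, Norris→C 2·24=48, Sutton→A 10·23=230, Largo→C 8·7=56. Service 569; fixed 204; total 773.
No other subset beats 724.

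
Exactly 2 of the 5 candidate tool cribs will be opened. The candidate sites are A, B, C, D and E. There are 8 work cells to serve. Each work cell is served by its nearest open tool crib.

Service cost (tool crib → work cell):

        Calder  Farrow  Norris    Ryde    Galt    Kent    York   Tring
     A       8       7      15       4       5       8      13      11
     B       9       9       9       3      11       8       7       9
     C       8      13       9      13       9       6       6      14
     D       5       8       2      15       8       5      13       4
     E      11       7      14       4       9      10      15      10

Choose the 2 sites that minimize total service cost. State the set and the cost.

Choose B and D; total service cost 42.

With exactly 2 open, each work cell uses its cheapest among the chosen.
{B, D}: Calder→D 5, Farrow→D 8, Norris→D 2, Ryde→B 3, Galt→D 8, Kent→D 5, York→B 7, Tring→D 4. Service cost 42.
{A, D}: service cost 45
{D, E}: service cost 48
Among all 10 size-2 choices, {B, D} is lowest.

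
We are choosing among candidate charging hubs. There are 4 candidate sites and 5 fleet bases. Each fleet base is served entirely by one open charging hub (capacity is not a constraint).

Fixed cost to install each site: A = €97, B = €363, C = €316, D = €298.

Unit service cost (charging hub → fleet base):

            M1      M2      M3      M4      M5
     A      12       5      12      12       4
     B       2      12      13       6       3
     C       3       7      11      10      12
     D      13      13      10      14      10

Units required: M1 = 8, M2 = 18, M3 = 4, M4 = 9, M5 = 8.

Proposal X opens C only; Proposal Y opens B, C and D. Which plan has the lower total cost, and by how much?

Proposal X is cheaper by 541.

Proposal X: {C}: M1→C 3·8=24, M2→C 7·18=126, M3→C 11·4=44, M4→C 10·9=90, M5→C 12·8=96. Service 380; fixed 316; total 696.
Proposal Y: {B, C, D}: M1→B 2·8=16, M2→C 7·18=126, M3→D 10·4=40, M4→B 6·9=54, M5→B 3·8=24. Service 260; fixed 977; total 1237.
Difference: |696 − 1237| = 541.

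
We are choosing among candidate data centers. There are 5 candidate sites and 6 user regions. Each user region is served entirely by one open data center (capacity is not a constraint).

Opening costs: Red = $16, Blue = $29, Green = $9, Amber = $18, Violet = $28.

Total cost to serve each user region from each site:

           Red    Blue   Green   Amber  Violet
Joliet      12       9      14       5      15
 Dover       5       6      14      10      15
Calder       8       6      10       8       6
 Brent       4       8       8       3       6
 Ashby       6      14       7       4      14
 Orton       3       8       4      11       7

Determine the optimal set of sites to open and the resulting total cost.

Open Red only; minimum total cost 54.

For any fixed open set, each user region goes to its cheapest open site; total = fixed + service.
{Red}: Joliet→Red 12, Dover→Red 5, Calder→Red 8, Brent→Red 4, Ashby→Red 6, Orton→Red 3. Service 38; fixed 16; total 54.
{Amber}: service 41 + fixed 18 = 59
{Green, Amber}: service 34 + fixed 27 = 61
{Red, Blue, Green, Amber, Violet}: Joliet→Amber 5, Dover→Red 5, Calder→Blue 6, Brent→Amber 3, Ashby→Amber 4, Orton→Red 3. Service 26; fixed 100; total 126.
No other subset beats 54.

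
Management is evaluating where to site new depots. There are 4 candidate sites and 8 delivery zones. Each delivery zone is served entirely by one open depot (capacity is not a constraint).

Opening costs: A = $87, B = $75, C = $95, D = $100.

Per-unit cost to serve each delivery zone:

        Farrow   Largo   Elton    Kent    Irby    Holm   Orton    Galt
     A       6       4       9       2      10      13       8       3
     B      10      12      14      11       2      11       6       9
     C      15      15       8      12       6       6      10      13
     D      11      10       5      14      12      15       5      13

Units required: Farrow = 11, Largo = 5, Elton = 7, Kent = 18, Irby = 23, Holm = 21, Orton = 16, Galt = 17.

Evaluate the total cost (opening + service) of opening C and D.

Each delivery zone is assigned to its cheapest site among the open ones.
{C, D}: Farrow→D 11·11=121, Largo→D 10·5=50, Elton→D 5·7=35, Kent→C 12·18=216, Irby→C 6·23=138, Holm→C 6·21=126, Orton→D 5·16=80, Galt→C 13·17=221. Service 987; fixed 195; total 1182.

Total cost: 1182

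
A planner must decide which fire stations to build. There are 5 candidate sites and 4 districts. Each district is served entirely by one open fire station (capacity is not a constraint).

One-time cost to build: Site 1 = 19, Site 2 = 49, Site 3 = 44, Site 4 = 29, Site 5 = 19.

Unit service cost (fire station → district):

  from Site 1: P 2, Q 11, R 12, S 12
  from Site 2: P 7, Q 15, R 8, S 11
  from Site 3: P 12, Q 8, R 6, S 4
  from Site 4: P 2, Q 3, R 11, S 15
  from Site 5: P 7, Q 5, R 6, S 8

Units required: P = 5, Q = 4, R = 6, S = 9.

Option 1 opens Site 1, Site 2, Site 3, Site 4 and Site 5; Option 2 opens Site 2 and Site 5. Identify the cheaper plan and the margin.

Option 1: {Site 1, Site 2, Site 3, Site 4, Site 5}: P→Site 1 2·5=10, Q→Site 4 3·4=12, R→Site 3 6·6=36, S→Site 3 4·9=36. Service 94; fixed 160; total 254.
Option 2: {Site 2, Site 5}: P→Site 2 7·5=35, Q→Site 5 5·4=20, R→Site 5 6·6=36, S→Site 5 8·9=72. Service 163; fixed 68; total 231.
Difference: |254 − 231| = 23.

Option 2 is cheaper by 23.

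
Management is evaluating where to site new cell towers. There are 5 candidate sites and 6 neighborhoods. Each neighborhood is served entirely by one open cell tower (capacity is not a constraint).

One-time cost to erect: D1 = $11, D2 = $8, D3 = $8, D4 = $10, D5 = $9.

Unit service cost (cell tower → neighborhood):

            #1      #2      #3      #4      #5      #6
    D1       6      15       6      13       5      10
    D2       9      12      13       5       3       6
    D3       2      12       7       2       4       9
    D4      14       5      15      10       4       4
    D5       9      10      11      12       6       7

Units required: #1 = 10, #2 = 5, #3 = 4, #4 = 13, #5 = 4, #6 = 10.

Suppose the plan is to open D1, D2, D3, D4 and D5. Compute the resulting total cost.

Total cost: 193

Each neighborhood is assigned to its cheapest site among the open ones.
{D1, D2, D3, D4, D5}: #1→D3 2·10=20, #2→D4 5·5=25, #3→D1 6·4=24, #4→D3 2·13=26, #5→D2 3·4=12, #6→D4 4·10=40. Service 147; fixed 46; total 193.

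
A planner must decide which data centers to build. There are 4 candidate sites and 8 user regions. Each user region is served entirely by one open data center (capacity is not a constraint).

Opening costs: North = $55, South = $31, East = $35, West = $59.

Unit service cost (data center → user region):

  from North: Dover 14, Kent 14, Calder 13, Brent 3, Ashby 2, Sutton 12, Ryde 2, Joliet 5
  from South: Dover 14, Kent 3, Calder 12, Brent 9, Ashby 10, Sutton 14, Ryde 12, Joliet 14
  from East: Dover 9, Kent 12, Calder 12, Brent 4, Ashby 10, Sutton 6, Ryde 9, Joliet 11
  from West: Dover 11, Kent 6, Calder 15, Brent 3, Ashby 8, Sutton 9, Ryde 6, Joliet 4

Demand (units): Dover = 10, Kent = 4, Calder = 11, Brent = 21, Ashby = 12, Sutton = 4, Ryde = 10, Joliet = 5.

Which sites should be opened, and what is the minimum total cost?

For any fixed open set, each user region goes to its cheapest open site; total = fixed + service.
{North, South, East}: Dover→East 9·10=90, Kent→South 3·4=12, Calder→South 12·11=132, Brent→North 3·21=63, Ashby→North 2·12=24, Sutton→East 6·4=24, Ryde→North 2·10=20, Joliet→North 5·5=25. Service 390; fixed 121; total 511.
{North, East}: Dover→East 9·10=90, Kent→East 12·4=48, Calder→East 12·11=132, Brent→North 3·21=63, Ashby→North 2·12=24, Sutton→East 6·4=24, Ryde→North 2·10=20, Joliet→North 5·5=25. Service 426; fixed 90; total 516.
{North, East, West}: service 397 + fixed 149 = 546
{North, South, East, West}: service 385 + fixed 180 = 565
(All 15 nonempty subsets were checked; North, South and East is lowest.)

Open North, South and East; minimum total cost 511.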